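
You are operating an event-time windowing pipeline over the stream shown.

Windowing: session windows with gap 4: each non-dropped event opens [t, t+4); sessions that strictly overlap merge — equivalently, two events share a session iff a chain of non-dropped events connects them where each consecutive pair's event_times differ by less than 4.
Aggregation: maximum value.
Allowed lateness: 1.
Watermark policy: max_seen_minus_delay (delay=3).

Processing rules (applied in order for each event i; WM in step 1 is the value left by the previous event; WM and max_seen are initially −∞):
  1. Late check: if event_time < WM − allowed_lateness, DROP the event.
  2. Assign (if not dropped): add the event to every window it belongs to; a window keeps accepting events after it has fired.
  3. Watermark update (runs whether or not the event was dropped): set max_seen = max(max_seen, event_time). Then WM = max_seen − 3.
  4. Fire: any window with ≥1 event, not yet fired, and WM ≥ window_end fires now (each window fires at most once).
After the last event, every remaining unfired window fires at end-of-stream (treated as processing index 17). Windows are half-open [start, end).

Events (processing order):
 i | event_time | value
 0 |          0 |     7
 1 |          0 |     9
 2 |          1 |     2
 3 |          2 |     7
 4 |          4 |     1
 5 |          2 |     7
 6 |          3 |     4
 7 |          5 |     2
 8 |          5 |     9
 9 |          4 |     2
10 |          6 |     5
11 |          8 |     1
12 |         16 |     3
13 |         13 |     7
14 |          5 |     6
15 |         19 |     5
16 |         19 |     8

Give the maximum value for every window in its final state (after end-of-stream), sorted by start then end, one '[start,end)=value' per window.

[0,12)=9 [13,23)=8

i=0 t=0 v=7: → [0,4); WM=-3
i=1 t=0 v=9: → [0,4); WM=-3
i=2 t=1 v=2: → [0,5); WM=-2
i=3 t=2 v=7: → [0,6); WM=-1
i=4 t=4 v=1: → [0,8); WM=1
i=5 t=2 v=7: → [0,8); WM=1
i=6 t=3 v=4: → [0,8); WM=1
i=7 t=5 v=2: → [0,9); WM=2
i=8 t=5 v=9: → [0,9); WM=2
i=9 t=4 v=2: → [0,9); WM=2
i=10 t=6 v=5: → [0,10); WM=3
i=11 t=8 v=1: → [0,12); WM=5
i=12 t=16 v=3: → [16,20); WM=13
i=13 t=13 v=7: → [13,20); WM=13
i=14 t=5 v=6: DROP (t<13-1); WM=13
i=15 t=19 v=5: → [13,23); WM=16
i=16 t=19 v=8: → [13,23); WM=16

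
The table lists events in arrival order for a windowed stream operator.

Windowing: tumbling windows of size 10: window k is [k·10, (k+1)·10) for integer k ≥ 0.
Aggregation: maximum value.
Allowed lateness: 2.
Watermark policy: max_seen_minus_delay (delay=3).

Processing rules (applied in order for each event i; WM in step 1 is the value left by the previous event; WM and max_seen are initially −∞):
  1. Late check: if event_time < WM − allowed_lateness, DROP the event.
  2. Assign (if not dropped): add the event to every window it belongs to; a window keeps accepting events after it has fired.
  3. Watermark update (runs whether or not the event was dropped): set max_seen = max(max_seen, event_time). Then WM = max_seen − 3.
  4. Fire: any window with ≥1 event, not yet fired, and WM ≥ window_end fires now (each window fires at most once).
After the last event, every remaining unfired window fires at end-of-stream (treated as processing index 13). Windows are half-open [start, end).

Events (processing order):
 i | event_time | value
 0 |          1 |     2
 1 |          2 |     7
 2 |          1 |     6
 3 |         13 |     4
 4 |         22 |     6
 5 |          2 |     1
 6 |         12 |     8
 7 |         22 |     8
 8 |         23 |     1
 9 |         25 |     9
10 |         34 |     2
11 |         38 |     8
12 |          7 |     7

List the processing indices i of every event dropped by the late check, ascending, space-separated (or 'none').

i=0 t=1 v=2: → [0,10); WM=-2
i=1 t=2 v=7: → [0,10); WM=-1
i=2 t=1 v=6: → [0,10); WM=-1
i=3 t=13 v=4: → [10,20); WM=10; [0,10) fires=7
i=4 t=22 v=6: → [20,30); WM=19
i=5 t=2 v=1: DROP (t<19-2); WM=19
i=6 t=12 v=8: DROP (t<19-2); WM=19
i=7 t=22 v=8: → [20,30); WM=19
i=8 t=23 v=1: → [20,30); WM=20; [10,20) fires=4
i=9 t=25 v=9: → [20,30); WM=22
i=10 t=34 v=2: → [30,40); WM=31; [20,30) fires=9
i=11 t=38 v=8: → [30,40); WM=35
i=12 t=7 v=7: DROP (t<35-2); WM=35

5 6 12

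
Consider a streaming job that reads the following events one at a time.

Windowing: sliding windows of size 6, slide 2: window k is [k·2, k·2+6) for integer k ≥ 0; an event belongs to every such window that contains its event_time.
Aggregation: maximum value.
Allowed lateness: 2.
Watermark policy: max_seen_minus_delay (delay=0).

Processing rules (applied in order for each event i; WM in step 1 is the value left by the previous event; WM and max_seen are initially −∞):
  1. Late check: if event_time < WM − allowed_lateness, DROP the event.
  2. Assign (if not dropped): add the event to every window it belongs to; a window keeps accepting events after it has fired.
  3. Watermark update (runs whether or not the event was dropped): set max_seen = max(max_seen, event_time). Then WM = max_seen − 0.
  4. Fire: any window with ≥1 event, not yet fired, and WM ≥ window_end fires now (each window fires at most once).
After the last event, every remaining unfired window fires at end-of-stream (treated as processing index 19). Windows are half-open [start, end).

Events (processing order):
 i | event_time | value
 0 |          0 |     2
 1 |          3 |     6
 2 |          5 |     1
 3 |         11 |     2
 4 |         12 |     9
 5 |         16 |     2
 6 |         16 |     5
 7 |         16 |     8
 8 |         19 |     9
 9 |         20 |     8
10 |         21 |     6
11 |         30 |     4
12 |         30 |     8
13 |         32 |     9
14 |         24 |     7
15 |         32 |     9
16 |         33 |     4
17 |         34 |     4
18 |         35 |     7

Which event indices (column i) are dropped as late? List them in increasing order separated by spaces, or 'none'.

i=0 t=0 v=2: → [0,6); WM=0
i=1 t=3 v=6: → [2,8),[0,6); WM=3
i=2 t=5 v=1: → [4,10),[2,8),[0,6); WM=5
i=3 t=11 v=2: → [10,16),[8,14),[6,12); WM=11; [0,6) fires=6 [2,8) fires=6 [4,10) fires=1
i=4 t=12 v=9: → [12,18),[10,16),[8,14); WM=12; [6,12) fires=2
i=5 t=16 v=2: → [16,22),[14,20),[12,18); WM=16; [8,14) fires=9 [10,16) fires=9
i=6 t=16 v=5: → [16,22),[14,20),[12,18); WM=16
i=7 t=16 v=8: → [16,22),[14,20),[12,18); WM=16
i=8 t=19 v=9: → [18,24),[16,22),[14,20); WM=19; [12,18) fires=9
i=9 t=20 v=8: → [20,26),[18,24),[16,22); WM=20; [14,20) fires=9
i=10 t=21 v=6: → [20,26),[18,24),[16,22); WM=21
i=11 t=30 v=4: → [30,36),[28,34),[26,32); WM=30; [16,22) fires=9 [18,24) fires=9 [20,26) fires=8
i=12 t=30 v=8: → [30,36),[28,34),[26,32); WM=30
i=13 t=32 v=9: → [32,38),[30,36),[28,34); WM=32; [26,32) fires=8
i=14 t=24 v=7: DROP (t<32-2); WM=32
i=15 t=32 v=9: → [32,38),[30,36),[28,34); WM=32
i=16 t=33 v=4: → [32,38),[30,36),[28,34); WM=33
i=17 t=34 v=4: → [34,40),[32,38),[30,36); WM=34; [28,34) fires=9
i=18 t=35 v=7: → [34,40),[32,38),[30,36); WM=35

14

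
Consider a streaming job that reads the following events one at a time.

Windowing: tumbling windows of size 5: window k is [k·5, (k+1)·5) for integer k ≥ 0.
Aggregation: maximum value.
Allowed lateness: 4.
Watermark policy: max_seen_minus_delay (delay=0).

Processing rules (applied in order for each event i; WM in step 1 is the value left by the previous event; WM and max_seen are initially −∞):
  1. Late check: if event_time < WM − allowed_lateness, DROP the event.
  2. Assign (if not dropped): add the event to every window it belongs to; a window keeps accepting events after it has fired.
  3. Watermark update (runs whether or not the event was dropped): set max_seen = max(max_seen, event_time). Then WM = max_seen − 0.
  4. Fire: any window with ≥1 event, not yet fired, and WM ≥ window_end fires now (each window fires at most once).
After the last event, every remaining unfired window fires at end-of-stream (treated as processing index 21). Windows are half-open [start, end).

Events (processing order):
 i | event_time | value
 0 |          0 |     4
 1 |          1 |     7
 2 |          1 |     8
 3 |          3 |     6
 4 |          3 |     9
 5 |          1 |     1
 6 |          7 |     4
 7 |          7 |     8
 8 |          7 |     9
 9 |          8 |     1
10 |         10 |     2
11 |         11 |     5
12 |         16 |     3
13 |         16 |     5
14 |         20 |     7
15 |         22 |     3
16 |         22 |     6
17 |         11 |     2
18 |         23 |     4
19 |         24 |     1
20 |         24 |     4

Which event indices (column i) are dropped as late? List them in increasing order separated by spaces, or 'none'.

i=0 t=0 v=4: → [0,5); WM=0
i=1 t=1 v=7: → [0,5); WM=1
i=2 t=1 v=8: → [0,5); WM=1
i=3 t=3 v=6: → [0,5); WM=3
i=4 t=3 v=9: → [0,5); WM=3
i=5 t=1 v=1: → [0,5); WM=3
i=6 t=7 v=4: → [5,10); WM=7; [0,5) fires=9
i=7 t=7 v=8: → [5,10); WM=7
i=8 t=7 v=9: → [5,10); WM=7
i=9 t=8 v=1: → [5,10); WM=8
i=10 t=10 v=2: → [10,15); WM=10; [5,10) fires=9
i=11 t=11 v=5: → [10,15); WM=11
i=12 t=16 v=3: → [15,20); WM=16; [10,15) fires=5
i=13 t=16 v=5: → [15,20); WM=16
i=14 t=20 v=7: → [20,25); WM=20; [15,20) fires=5
i=15 t=22 v=3: → [20,25); WM=22
i=16 t=22 v=6: → [20,25); WM=22
i=17 t=11 v=2: DROP (t<22-4); WM=22
i=18 t=23 v=4: → [20,25); WM=23
i=19 t=24 v=1: → [20,25); WM=24
i=20 t=24 v=4: → [20,25); WM=24

17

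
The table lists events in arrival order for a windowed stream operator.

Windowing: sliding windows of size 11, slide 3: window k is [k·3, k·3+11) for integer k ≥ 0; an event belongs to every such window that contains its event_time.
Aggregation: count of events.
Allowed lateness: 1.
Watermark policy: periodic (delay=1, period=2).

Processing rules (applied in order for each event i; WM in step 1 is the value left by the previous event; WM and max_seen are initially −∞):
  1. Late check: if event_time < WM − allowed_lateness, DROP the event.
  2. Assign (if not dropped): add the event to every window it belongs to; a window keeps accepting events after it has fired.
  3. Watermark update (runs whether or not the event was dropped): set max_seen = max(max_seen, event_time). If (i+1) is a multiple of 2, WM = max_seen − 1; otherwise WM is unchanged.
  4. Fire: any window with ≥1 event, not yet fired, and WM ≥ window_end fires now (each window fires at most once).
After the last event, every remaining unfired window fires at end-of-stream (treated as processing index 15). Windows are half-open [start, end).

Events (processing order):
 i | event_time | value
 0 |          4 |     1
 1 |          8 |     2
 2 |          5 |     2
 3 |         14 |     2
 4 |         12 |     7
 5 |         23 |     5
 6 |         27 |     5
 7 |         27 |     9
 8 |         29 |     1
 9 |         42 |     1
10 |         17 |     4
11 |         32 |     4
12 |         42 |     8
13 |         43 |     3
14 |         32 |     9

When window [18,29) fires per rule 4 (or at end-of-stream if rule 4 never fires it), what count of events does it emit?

i=0 t=4 v=1: → [3,14),[0,11); WM=−∞
i=1 t=8 v=2: → [6,17),[3,14),[0,11); WM=7
i=2 t=5 v=2: DROP (t<7-1); WM=7
i=3 t=14 v=2: → [12,23),[9,20),[6,17); WM=13; [0,11) fires=2
i=4 t=12 v=7: → [12,23),[9,20),[6,17),[3,14); WM=13
i=5 t=23 v=5: → [21,32),[18,29),[15,26); WM=22; [3,14) fires=3 [6,17) fires=3 [9,20) fires=2
i=6 t=27 v=5: → [27,38),[24,35),[21,32),[18,29); WM=22
i=7 t=27 v=9: → [27,38),[24,35),[21,32),[18,29); WM=26; [12,23) fires=2 [15,26) fires=1
i=8 t=29 v=1: → [27,38),[24,35),[21,32); WM=26
i=9 t=42 v=1: → [42,53),[39,50),[36,47),[33,44); WM=41; [18,29) fires=3 [21,32) fires=4 [24,35) fires=3 [27,38) fires=3
i=10 t=17 v=4: DROP (t<41-1); WM=41
i=11 t=32 v=4: DROP (t<41-1); WM=41
i=12 t=42 v=8: → [42,53),[39,50),[36,47),[33,44); WM=41
i=13 t=43 v=3: → [42,53),[39,50),[36,47),[33,44); WM=42
i=14 t=32 v=9: DROP (t<42-1); WM=42

3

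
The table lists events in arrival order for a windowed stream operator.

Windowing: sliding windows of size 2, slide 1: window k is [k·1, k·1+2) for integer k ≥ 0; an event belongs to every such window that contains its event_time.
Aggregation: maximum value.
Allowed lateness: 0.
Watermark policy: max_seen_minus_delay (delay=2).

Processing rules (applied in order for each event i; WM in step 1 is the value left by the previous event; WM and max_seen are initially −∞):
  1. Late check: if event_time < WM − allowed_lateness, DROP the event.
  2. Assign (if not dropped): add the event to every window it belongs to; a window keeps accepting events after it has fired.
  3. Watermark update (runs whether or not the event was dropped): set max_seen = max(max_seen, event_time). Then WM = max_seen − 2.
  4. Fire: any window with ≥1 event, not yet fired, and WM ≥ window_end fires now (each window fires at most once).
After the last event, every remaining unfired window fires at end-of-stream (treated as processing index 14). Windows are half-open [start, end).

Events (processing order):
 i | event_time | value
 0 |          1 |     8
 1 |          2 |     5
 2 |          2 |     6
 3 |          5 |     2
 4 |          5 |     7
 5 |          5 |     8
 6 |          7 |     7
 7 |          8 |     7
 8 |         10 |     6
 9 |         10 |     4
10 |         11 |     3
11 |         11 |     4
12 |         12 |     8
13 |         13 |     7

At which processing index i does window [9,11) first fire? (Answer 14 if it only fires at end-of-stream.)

13

i=0 t=1 v=8: → [1,3),[0,2); WM=-1
i=1 t=2 v=5: → [2,4),[1,3); WM=0
i=2 t=2 v=6: → [2,4),[1,3); WM=0
i=3 t=5 v=2: → [5,7),[4,6); WM=3; [0,2) fires=8 [1,3) fires=8
i=4 t=5 v=7: → [5,7),[4,6); WM=3
i=5 t=5 v=8: → [5,7),[4,6); WM=3
i=6 t=7 v=7: → [7,9),[6,8); WM=5; [2,4) fires=6
i=7 t=8 v=7: → [8,10),[7,9); WM=6; [4,6) fires=8
i=8 t=10 v=6: → [10,12),[9,11); WM=8; [5,7) fires=8 [6,8) fires=7
i=9 t=10 v=4: → [10,12),[9,11); WM=8
i=10 t=11 v=3: → [11,13),[10,12); WM=9; [7,9) fires=7
i=11 t=11 v=4: → [11,13),[10,12); WM=9
i=12 t=12 v=8: → [12,14),[11,13); WM=10; [8,10) fires=7
i=13 t=13 v=7: → [13,15),[12,14); WM=11; [9,11) fires=6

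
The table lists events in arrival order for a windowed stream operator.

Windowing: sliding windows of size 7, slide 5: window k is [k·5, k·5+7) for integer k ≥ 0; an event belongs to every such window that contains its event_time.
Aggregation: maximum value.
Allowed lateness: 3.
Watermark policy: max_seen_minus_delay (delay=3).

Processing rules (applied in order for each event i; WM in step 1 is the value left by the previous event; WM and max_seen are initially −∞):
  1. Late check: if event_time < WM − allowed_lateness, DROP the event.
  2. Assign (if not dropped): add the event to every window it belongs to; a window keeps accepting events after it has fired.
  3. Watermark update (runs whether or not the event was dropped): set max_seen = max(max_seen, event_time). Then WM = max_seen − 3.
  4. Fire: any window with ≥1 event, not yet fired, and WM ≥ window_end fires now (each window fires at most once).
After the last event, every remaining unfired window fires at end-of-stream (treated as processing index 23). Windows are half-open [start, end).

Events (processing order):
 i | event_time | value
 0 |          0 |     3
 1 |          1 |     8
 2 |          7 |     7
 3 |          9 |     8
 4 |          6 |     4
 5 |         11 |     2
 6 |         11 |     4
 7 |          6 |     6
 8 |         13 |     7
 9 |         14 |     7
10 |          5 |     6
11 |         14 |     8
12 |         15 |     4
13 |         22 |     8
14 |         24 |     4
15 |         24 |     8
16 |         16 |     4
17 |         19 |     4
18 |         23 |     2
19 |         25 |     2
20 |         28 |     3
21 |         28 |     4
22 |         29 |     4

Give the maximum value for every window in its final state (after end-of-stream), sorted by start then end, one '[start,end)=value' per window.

[0,7)=8 [5,12)=8 [10,17)=8 [15,22)=4 [20,27)=8 [25,32)=4

i=0 t=0 v=3: → [0,7); WM=-3
i=1 t=1 v=8: → [0,7); WM=-2
i=2 t=7 v=7: → [5,12); WM=4
i=3 t=9 v=8: → [5,12); WM=6
i=4 t=6 v=4: → [5,12),[0,7); WM=6
i=5 t=11 v=2: → [10,17),[5,12); WM=8; [0,7) fires=8
i=6 t=11 v=4: → [10,17),[5,12); WM=8
i=7 t=6 v=6: → [5,12),[0,7); WM=8
i=8 t=13 v=7: → [10,17); WM=10
i=9 t=14 v=7: → [10,17); WM=11
i=10 t=5 v=6: DROP (t<11-3); WM=11
i=11 t=14 v=8: → [10,17); WM=11
i=12 t=15 v=4: → [15,22),[10,17); WM=12; [5,12) fires=8
i=13 t=22 v=8: → [20,27); WM=19; [10,17) fires=8
i=14 t=24 v=4: → [20,27); WM=21
i=15 t=24 v=8: → [20,27); WM=21
i=16 t=16 v=4: DROP (t<21-3); WM=21
i=17 t=19 v=4: → [15,22); WM=21
i=18 t=23 v=2: → [20,27); WM=21
i=19 t=25 v=2: → [25,32),[20,27); WM=22; [15,22) fires=4
i=20 t=28 v=3: → [25,32); WM=25
i=21 t=28 v=4: → [25,32); WM=25
i=22 t=29 v=4: → [25,32); WM=26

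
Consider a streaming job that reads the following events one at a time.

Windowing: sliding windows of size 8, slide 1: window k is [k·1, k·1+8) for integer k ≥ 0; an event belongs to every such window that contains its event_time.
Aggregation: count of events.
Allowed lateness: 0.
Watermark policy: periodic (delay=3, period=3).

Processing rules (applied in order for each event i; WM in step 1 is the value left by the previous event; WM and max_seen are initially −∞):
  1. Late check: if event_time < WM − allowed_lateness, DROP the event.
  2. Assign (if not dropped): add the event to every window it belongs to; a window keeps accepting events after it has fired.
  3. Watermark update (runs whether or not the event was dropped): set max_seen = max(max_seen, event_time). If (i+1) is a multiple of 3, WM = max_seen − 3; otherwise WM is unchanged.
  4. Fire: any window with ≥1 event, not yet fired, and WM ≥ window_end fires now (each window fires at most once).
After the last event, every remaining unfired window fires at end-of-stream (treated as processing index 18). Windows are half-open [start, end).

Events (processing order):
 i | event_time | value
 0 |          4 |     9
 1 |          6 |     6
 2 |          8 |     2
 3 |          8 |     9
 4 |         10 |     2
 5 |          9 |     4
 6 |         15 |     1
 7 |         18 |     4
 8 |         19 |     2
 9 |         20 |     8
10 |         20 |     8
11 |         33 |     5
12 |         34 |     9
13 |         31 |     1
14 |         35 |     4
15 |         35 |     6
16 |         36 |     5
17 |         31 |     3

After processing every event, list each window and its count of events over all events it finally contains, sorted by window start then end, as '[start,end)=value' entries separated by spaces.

[0,8)=2 [1,9)=4 [2,10)=5 [3,11)=6 [4,12)=6 [5,13)=5 [6,14)=5 [7,15)=4 [8,16)=5 [9,17)=3 [10,18)=2 [11,19)=2 [12,20)=3 [13,21)=5 [14,22)=5 [15,23)=5 [16,24)=4 [17,25)=4 [18,26)=4 [19,27)=3 [20,28)=2 [24,32)=1 [25,33)=1 [26,34)=2 [27,35)=3 [28,36)=5 [29,37)=6 [30,38)=6 [31,39)=6 [32,40)=5 [33,41)=5 [34,42)=4 [35,43)=3 [36,44)=1

i=0 t=4 v=9: → [4,12),[3,11),[2,10),[1,9),[0,8); WM=−∞
i=1 t=6 v=6: → [6,14),[5,13),[4,12),[3,11),[2,10),[1,9),[0,8); WM=−∞
i=2 t=8 v=2: → [8,16),[7,15),[6,14),[5,13),[4,12),[3,11),[2,10),[1,9); WM=5
i=3 t=8 v=9: → [8,16),[7,15),[6,14),[5,13),[4,12),[3,11),[2,10),[1,9); WM=5
i=4 t=10 v=2: → [10,18),[9,17),[8,16),[7,15),[6,14),[5,13),[4,12),[3,11); WM=5
i=5 t=9 v=4: → [9,17),[8,16),[7,15),[6,14),[5,13),[4,12),[3,11),[2,10); WM=7
i=6 t=15 v=1: → [15,23),[14,22),[13,21),[12,20),[11,19),[10,18),[9,17),[8,16); WM=7
i=7 t=18 v=4: → [18,26),[17,25),[16,24),[15,23),[14,22),[13,21),[12,20),[11,19); WM=7
i=8 t=19 v=2: → [19,27),[18,26),[17,25),[16,24),[15,23),[14,22),[13,21),[12,20); WM=16; [0,8) fires=2 [1,9) fires=4 [2,10) fires=5 [3,11) fires=6 [4,12) fires=6 [5,13) fires=5 [6,14) fires=5 [7,15) fires=4 [8,16) fires=5
i=9 t=20 v=8: → [20,28),[19,27),[18,26),[17,25),[16,24),[15,23),[14,22),[13,21); WM=16
i=10 t=20 v=8: → [20,28),[19,27),[18,26),[17,25),[16,24),[15,23),[14,22),[13,21); WM=16
i=11 t=33 v=5: → [33,41),[32,40),[31,39),[30,38),[29,37),[28,36),[27,35),[26,34); WM=30; [9,17) fires=3 [10,18) fires=2 [11,19) fires=2 [12,20) fires=3 [13,21) fires=5 [14,22) fires=5 [15,23) fires=5 [16,24) fires=4 [17,25) fires=4 [18,26) fires=4 [19,27) fires=3 [20,28) fires=2
i=12 t=34 v=9: → [34,42),[33,41),[32,40),[31,39),[30,38),[29,37),[28,36),[27,35); WM=30
i=13 t=31 v=1: → [31,39),[30,38),[29,37),[28,36),[27,35),[26,34),[25,33),[24,32); WM=30
i=14 t=35 v=4: → [35,43),[34,42),[33,41),[32,40),[31,39),[30,38),[29,37),[28,36); WM=32; [24,32) fires=1
i=15 t=35 v=6: → [35,43),[34,42),[33,41),[32,40),[31,39),[30,38),[29,37),[28,36); WM=32
i=16 t=36 v=5: → [36,44),[35,43),[34,42),[33,41),[32,40),[31,39),[30,38),[29,37); WM=32
i=17 t=31 v=3: DROP (t<32-0); WM=33; [25,33) fires=1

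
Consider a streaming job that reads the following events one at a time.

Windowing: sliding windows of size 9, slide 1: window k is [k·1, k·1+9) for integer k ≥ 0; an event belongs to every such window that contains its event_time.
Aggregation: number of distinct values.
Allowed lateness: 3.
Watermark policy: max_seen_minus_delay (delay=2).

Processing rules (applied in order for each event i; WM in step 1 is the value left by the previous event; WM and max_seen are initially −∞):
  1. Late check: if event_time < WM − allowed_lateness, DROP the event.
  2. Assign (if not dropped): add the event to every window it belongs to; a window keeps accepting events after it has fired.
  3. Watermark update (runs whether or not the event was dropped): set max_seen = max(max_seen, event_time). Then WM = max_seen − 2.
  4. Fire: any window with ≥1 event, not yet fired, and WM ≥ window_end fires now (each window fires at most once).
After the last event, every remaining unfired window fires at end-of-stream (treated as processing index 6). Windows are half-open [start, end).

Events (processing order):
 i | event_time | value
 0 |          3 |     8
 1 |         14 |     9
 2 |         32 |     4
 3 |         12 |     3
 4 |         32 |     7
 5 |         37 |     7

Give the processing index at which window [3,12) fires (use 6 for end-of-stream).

1

i=0 t=3 v=8: → [3,12),[2,11),[1,10),[0,9); WM=1
i=1 t=14 v=9: → [14,23),[13,22),[12,21),[11,20),[10,19),[9,18),[8,17),[7,16),[6,15); WM=12; [0,9) fires=1 [1,10) fires=1 [2,11) fires=1 [3,12) fires=1
i=2 t=32 v=4: → [32,41),[31,40),[30,39),[29,38),[28,37),[27,36),[26,35),[25,34),[24,33); WM=30; [6,15) fires=1 [7,16) fires=1 [8,17) fires=1 [9,18) fires=1 [10,19) fires=1 [11,20) fires=1 [12,21) fires=1 [13,22) fires=1 [14,23) fires=1
i=3 t=12 v=3: DROP (t<30-3); WM=30
i=4 t=32 v=7: → [32,41),[31,40),[30,39),[29,38),[28,37),[27,36),[26,35),[25,34),[24,33); WM=30
i=5 t=37 v=7: → [37,46),[36,45),[35,44),[34,43),[33,42),[32,41),[31,40),[30,39),[29,38); WM=35; [24,33) fires=2 [25,34) fires=2 [26,35) fires=2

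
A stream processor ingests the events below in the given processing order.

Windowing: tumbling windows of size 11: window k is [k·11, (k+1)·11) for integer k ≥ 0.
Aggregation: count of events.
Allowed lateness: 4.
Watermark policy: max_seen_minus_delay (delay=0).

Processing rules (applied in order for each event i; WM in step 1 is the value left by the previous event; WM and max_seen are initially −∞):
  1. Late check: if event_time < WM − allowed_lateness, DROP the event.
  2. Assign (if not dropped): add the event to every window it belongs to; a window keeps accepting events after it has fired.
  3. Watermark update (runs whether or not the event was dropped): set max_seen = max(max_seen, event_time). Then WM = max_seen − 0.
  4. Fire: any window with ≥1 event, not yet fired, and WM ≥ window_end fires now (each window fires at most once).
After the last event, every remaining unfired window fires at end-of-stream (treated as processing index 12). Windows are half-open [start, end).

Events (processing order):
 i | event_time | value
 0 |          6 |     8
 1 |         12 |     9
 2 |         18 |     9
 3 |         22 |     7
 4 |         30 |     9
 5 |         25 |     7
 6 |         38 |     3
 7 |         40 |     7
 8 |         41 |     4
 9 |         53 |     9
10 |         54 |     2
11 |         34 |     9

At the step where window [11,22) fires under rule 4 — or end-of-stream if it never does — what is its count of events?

2

i=0 t=6 v=8: → [0,11); WM=6
i=1 t=12 v=9: → [11,22); WM=12; [0,11) fires=1
i=2 t=18 v=9: → [11,22); WM=18
i=3 t=22 v=7: → [22,33); WM=22; [11,22) fires=2
i=4 t=30 v=9: → [22,33); WM=30
i=5 t=25 v=7: DROP (t<30-4); WM=30
i=6 t=38 v=3: → [33,44); WM=38; [22,33) fires=2
i=7 t=40 v=7: → [33,44); WM=40
i=8 t=41 v=4: → [33,44); WM=41
i=9 t=53 v=9: → [44,55); WM=53; [33,44) fires=3
i=10 t=54 v=2: → [44,55); WM=54
i=11 t=34 v=9: DROP (t<54-4); WM=54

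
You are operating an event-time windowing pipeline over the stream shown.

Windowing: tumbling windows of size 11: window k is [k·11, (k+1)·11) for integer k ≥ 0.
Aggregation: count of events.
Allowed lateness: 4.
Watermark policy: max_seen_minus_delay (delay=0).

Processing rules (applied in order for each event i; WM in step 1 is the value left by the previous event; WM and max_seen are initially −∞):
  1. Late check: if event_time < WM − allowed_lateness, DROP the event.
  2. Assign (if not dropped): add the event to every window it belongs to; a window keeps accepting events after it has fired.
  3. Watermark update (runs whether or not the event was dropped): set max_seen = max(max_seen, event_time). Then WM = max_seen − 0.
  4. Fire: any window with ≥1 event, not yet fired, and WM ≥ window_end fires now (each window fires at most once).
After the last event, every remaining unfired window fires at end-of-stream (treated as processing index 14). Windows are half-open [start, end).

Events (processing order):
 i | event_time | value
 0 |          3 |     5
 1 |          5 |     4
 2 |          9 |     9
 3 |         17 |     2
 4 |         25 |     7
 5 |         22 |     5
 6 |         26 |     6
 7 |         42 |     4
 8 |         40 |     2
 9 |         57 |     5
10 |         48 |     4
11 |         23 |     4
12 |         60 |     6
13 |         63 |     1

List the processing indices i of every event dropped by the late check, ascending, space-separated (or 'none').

10 11

i=0 t=3 v=5: → [0,11); WM=3
i=1 t=5 v=4: → [0,11); WM=5
i=2 t=9 v=9: → [0,11); WM=9
i=3 t=17 v=2: → [11,22); WM=17; [0,11) fires=3
i=4 t=25 v=7: → [22,33); WM=25; [11,22) fires=1
i=5 t=22 v=5: → [22,33); WM=25
i=6 t=26 v=6: → [22,33); WM=26
i=7 t=42 v=4: → [33,44); WM=42; [22,33) fires=3
i=8 t=40 v=2: → [33,44); WM=42
i=9 t=57 v=5: → [55,66); WM=57; [33,44) fires=2
i=10 t=48 v=4: DROP (t<57-4); WM=57
i=11 t=23 v=4: DROP (t<57-4); WM=57
i=12 t=60 v=6: → [55,66); WM=60
i=13 t=63 v=1: → [55,66); WM=63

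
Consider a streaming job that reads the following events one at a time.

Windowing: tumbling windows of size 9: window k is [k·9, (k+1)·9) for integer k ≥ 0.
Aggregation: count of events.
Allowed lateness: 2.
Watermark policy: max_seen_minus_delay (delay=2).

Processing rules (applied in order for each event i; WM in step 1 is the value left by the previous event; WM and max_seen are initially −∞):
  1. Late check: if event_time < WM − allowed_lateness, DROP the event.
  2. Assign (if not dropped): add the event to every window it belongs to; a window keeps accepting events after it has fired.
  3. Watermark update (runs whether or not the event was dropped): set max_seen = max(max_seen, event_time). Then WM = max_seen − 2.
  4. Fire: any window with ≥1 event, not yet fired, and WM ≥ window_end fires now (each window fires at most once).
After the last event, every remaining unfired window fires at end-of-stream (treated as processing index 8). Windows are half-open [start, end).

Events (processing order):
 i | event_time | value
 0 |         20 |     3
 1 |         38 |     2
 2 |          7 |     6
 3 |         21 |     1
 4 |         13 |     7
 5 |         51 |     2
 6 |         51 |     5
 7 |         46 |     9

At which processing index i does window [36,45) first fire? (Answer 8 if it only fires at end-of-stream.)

i=0 t=20 v=3: → [18,27); WM=18
i=1 t=38 v=2: → [36,45); WM=36; [18,27) fires=1
i=2 t=7 v=6: DROP (t<36-2); WM=36
i=3 t=21 v=1: DROP (t<36-2); WM=36
i=4 t=13 v=7: DROP (t<36-2); WM=36
i=5 t=51 v=2: → [45,54); WM=49; [36,45) fires=1
i=6 t=51 v=5: → [45,54); WM=49
i=7 t=46 v=9: DROP (t<49-2); WM=49

5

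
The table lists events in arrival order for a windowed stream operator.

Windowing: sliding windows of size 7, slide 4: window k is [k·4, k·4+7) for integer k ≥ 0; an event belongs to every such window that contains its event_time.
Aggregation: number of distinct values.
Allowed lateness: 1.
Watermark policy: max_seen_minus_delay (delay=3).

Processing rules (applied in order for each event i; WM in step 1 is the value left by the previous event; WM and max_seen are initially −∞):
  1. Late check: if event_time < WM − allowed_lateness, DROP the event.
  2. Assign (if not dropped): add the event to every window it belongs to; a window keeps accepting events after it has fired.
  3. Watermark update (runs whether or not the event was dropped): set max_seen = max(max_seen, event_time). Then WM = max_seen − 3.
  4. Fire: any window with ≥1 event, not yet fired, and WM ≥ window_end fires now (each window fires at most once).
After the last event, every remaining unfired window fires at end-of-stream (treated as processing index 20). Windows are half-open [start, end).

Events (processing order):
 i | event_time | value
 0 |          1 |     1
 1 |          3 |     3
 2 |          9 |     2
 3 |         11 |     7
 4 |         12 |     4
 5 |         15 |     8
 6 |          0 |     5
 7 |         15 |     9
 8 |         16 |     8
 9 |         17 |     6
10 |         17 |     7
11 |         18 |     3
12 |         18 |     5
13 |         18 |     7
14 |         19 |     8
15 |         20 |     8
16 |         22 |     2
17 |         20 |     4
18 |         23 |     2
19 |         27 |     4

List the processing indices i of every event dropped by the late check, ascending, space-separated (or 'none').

6

i=0 t=1 v=1: → [0,7); WM=-2
i=1 t=3 v=3: → [0,7); WM=0
i=2 t=9 v=2: → [8,15),[4,11); WM=6
i=3 t=11 v=7: → [8,15); WM=8; [0,7) fires=2
i=4 t=12 v=4: → [12,19),[8,15); WM=9
i=5 t=15 v=8: → [12,19); WM=12; [4,11) fires=1
i=6 t=0 v=5: DROP (t<12-1); WM=12
i=7 t=15 v=9: → [12,19); WM=12
i=8 t=16 v=8: → [16,23),[12,19); WM=13
i=9 t=17 v=6: → [16,23),[12,19); WM=14
i=10 t=17 v=7: → [16,23),[12,19); WM=14
i=11 t=18 v=3: → [16,23),[12,19); WM=15; [8,15) fires=3
i=12 t=18 v=5: → [16,23),[12,19); WM=15
i=13 t=18 v=7: → [16,23),[12,19); WM=15
i=14 t=19 v=8: → [16,23); WM=16
i=15 t=20 v=8: → [20,27),[16,23); WM=17
i=16 t=22 v=2: → [20,27),[16,23); WM=19; [12,19) fires=7
i=17 t=20 v=4: → [20,27),[16,23); WM=19
i=18 t=23 v=2: → [20,27); WM=20
i=19 t=27 v=4: → [24,31); WM=24; [16,23) fires=7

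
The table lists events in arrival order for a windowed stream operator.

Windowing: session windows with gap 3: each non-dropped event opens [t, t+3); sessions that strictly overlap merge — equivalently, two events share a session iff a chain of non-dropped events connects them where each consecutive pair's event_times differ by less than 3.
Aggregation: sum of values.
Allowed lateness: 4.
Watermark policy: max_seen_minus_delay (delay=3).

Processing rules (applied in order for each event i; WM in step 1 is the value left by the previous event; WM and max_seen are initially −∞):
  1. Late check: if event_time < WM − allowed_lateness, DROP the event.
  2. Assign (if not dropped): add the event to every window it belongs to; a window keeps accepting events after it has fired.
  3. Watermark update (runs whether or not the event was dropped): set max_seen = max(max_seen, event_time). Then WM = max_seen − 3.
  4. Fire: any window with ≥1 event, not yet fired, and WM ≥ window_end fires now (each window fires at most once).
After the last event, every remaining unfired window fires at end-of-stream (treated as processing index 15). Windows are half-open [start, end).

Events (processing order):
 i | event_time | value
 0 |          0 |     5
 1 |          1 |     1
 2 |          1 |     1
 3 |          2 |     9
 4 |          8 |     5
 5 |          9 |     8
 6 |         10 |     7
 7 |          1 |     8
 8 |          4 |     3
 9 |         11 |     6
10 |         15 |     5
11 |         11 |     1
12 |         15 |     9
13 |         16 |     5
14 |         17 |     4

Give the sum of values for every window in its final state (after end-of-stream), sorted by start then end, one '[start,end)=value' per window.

[0,7)=19 [8,14)=27 [15,20)=23

i=0 t=0 v=5: → [0,3); WM=-3
i=1 t=1 v=1: → [0,4); WM=-2
i=2 t=1 v=1: → [0,4); WM=-2
i=3 t=2 v=9: → [0,5); WM=-1
i=4 t=8 v=5: → [8,11); WM=5
i=5 t=9 v=8: → [8,12); WM=6
i=6 t=10 v=7: → [8,13); WM=7
i=7 t=1 v=8: DROP (t<7-4); WM=7
i=8 t=4 v=3: → [0,7); WM=7
i=9 t=11 v=6: → [8,14); WM=8
i=10 t=15 v=5: → [15,18); WM=12
i=11 t=11 v=1: → [8,14); WM=12
i=12 t=15 v=9: → [15,18); WM=12
i=13 t=16 v=5: → [15,19); WM=13
i=14 t=17 v=4: → [15,20); WM=14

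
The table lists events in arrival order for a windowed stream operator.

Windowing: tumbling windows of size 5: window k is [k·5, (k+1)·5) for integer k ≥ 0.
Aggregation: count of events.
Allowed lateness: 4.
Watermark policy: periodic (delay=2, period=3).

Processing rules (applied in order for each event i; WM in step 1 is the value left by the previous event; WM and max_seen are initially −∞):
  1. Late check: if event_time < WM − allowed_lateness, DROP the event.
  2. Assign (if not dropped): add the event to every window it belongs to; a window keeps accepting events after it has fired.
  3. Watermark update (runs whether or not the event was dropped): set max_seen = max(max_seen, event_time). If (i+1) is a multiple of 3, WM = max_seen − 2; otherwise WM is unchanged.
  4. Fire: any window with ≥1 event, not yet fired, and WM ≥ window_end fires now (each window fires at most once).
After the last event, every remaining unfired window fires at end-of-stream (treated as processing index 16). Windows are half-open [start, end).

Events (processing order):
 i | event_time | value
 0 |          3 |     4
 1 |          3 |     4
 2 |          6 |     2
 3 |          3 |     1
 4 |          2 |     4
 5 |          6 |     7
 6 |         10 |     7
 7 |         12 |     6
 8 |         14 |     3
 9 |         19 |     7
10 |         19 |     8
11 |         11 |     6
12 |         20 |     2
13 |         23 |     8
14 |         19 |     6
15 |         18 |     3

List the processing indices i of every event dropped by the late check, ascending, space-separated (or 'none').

none

i=0 t=3 v=4: → [0,5); WM=−∞
i=1 t=3 v=4: → [0,5); WM=−∞
i=2 t=6 v=2: → [5,10); WM=4
i=3 t=3 v=1: → [0,5); WM=4
i=4 t=2 v=4: → [0,5); WM=4
i=5 t=6 v=7: → [5,10); WM=4
i=6 t=10 v=7: → [10,15); WM=4
i=7 t=12 v=6: → [10,15); WM=4
i=8 t=14 v=3: → [10,15); WM=12; [0,5) fires=4 [5,10) fires=2
i=9 t=19 v=7: → [15,20); WM=12
i=10 t=19 v=8: → [15,20); WM=12
i=11 t=11 v=6: → [10,15); WM=17; [10,15) fires=4
i=12 t=20 v=2: → [20,25); WM=17
i=13 t=23 v=8: → [20,25); WM=17
i=14 t=19 v=6: → [15,20); WM=21; [15,20) fires=3
i=15 t=18 v=3: → [15,20); WM=21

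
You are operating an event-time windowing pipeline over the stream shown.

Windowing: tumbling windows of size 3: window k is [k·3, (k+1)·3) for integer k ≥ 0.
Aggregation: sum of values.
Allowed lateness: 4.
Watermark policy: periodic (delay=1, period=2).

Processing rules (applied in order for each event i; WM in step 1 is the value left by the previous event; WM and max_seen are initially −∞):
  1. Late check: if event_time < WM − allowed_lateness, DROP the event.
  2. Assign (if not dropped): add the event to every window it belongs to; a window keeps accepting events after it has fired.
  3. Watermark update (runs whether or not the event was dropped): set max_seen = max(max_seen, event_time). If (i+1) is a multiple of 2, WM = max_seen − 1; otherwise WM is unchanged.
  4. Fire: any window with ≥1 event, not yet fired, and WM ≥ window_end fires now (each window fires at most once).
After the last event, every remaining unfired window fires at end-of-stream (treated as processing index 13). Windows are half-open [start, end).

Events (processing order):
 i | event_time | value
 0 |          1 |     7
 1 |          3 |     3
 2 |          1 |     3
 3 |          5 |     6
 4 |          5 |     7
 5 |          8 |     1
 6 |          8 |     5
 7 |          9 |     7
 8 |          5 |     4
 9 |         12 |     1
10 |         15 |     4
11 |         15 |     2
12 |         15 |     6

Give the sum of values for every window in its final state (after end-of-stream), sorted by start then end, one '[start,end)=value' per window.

i=0 t=1 v=7: → [0,3); WM=−∞
i=1 t=3 v=3: → [3,6); WM=2
i=2 t=1 v=3: → [0,3); WM=2
i=3 t=5 v=6: → [3,6); WM=4; [0,3) fires=10
i=4 t=5 v=7: → [3,6); WM=4
i=5 t=8 v=1: → [6,9); WM=7; [3,6) fires=16
i=6 t=8 v=5: → [6,9); WM=7
i=7 t=9 v=7: → [9,12); WM=8
i=8 t=5 v=4: → [3,6); WM=8
i=9 t=12 v=1: → [12,15); WM=11; [6,9) fires=6
i=10 t=15 v=4: → [15,18); WM=11
i=11 t=15 v=2: → [15,18); WM=14; [9,12) fires=7
i=12 t=15 v=6: → [15,18); WM=14

[0,3)=10 [3,6)=20 [6,9)=6 [9,12)=7 [12,15)=1 [15,18)=12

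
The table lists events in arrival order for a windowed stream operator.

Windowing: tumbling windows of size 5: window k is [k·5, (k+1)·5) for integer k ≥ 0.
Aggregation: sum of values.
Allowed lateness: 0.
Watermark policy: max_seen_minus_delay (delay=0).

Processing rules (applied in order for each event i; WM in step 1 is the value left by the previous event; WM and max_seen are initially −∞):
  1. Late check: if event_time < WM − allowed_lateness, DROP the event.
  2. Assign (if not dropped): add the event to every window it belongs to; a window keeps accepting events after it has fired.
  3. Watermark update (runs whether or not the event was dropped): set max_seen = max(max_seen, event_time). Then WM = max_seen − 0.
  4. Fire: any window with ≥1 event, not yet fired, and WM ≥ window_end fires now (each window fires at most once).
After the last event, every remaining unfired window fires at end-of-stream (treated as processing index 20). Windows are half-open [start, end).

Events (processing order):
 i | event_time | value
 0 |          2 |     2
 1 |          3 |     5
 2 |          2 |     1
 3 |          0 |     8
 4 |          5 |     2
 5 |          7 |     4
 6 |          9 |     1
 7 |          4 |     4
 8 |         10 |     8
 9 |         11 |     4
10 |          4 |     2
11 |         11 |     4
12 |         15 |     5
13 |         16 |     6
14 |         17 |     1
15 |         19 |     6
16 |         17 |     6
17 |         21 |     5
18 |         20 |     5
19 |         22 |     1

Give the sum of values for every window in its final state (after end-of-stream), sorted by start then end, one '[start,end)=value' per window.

i=0 t=2 v=2: → [0,5); WM=2
i=1 t=3 v=5: → [0,5); WM=3
i=2 t=2 v=1: DROP (t<3-0); WM=3
i=3 t=0 v=8: DROP (t<3-0); WM=3
i=4 t=5 v=2: → [5,10); WM=5; [0,5) fires=7
i=5 t=7 v=4: → [5,10); WM=7
i=6 t=9 v=1: → [5,10); WM=9
i=7 t=4 v=4: DROP (t<9-0); WM=9
i=8 t=10 v=8: → [10,15); WM=10; [5,10) fires=7
i=9 t=11 v=4: → [10,15); WM=11
i=10 t=4 v=2: DROP (t<11-0); WM=11
i=11 t=11 v=4: → [10,15); WM=11
i=12 t=15 v=5: → [15,20); WM=15; [10,15) fires=16
i=13 t=16 v=6: → [15,20); WM=16
i=14 t=17 v=1: → [15,20); WM=17
i=15 t=19 v=6: → [15,20); WM=19
i=16 t=17 v=6: DROP (t<19-0); WM=19
i=17 t=21 v=5: → [20,25); WM=21; [15,20) fires=18
i=18 t=20 v=5: DROP (t<21-0); WM=21
i=19 t=22 v=1: → [20,25); WM=22

[0,5)=7 [5,10)=7 [10,15)=16 [15,20)=18 [20,25)=6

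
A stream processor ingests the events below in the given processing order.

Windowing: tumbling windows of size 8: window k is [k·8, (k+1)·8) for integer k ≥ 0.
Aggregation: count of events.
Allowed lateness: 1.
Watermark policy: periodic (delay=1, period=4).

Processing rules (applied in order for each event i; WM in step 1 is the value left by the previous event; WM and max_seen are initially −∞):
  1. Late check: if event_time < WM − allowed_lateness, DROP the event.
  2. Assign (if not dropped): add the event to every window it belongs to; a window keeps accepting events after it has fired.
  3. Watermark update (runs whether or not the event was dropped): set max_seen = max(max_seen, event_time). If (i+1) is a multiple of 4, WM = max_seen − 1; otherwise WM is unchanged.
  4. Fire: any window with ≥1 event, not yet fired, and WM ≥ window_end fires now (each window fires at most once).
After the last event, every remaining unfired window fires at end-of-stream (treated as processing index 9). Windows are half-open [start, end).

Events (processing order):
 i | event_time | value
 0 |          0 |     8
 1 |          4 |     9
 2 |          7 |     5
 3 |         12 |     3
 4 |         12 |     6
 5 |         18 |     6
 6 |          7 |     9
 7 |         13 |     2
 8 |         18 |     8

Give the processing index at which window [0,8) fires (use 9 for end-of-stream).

3

i=0 t=0 v=8: → [0,8); WM=−∞
i=1 t=4 v=9: → [0,8); WM=−∞
i=2 t=7 v=5: → [0,8); WM=−∞
i=3 t=12 v=3: → [8,16); WM=11; [0,8) fires=3
i=4 t=12 v=6: → [8,16); WM=11
i=5 t=18 v=6: → [16,24); WM=11
i=6 t=7 v=9: DROP (t<11-1); WM=11
i=7 t=13 v=2: → [8,16); WM=17; [8,16) fires=3
i=8 t=18 v=8: → [16,24); WM=17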